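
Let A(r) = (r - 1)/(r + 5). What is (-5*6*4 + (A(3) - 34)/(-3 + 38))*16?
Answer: -13548/7 ≈ -1935.4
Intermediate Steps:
A(r) = (-1 + r)/(5 + r)
(-5*6*4 + (A(3) - 34)/(-3 + 38))*16 = (-5*6*4 + ((-1 + 3)/(5 + 3) - 34)/(-3 + 38))*16 = (-30*4 + (2/8 - 34)/35)*16 = (-120 + ((⅛)*2 - 34)*(1/35))*16 = (-120 + (¼ - 34)*(1/35))*16 = (-120 - 135/4*1/35)*16 = (-120 - 27/28)*16 = -3387/28*16 = -13548/7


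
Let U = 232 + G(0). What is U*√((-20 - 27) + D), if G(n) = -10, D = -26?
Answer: 222*I*√73 ≈ 1896.8*I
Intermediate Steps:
U = 222 (U = 232 - 10 = 222)
U*√((-20 - 27) + D) = 222*√((-20 - 27) - 26) = 222*√(-47 - 26) = 222*√(-73) = 222*(I*√73) = 222*I*√73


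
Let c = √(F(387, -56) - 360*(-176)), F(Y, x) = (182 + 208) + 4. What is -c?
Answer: -√63754 ≈ -252.50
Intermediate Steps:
F(Y, x) = 394 (F(Y, x) = 390 + 4 = 394)
c = √63754 (c = √(394 - 360*(-176)) = √(394 + 63360) = √63754 ≈ 252.50)
-c = -√63754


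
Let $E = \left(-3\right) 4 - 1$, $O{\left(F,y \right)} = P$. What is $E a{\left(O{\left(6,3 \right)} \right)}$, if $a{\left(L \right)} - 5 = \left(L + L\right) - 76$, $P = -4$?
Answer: $1027$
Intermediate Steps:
$O{\left(F,y \right)} = -4$
$a{\left(L \right)} = -71 + 2 L$ ($a{\left(L \right)} = 5 + \left(\left(L + L\right) - 76\right) = 5 + \left(2 L - 76\right) = 5 + \left(-76 + 2 L\right) = -71 + 2 L$)
$E = -13$ ($E = -12 - 1 = -13$)
$E a{\left(O{\left(6,3 \right)} \right)} = - 13 \left(-71 + 2 \left(-4\right)\right) = - 13 \left(-71 - 8\right) = \left(-13\right) \left(-79\right) = 1027$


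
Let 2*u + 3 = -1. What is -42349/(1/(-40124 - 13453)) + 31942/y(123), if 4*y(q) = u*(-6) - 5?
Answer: 15882654379/7 ≈ 2.2690e+9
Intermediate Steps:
u = -2 (u = -3/2 + (½)*(-1) = -3/2 - ½ = -2)
y(q) = 7/4 (y(q) = (-2*(-6) - 5)/4 = (12 - 5)/4 = (¼)*7 = 7/4)
-42349/(1/(-40124 - 13453)) + 31942/y(123) = -42349/(1/(-40124 - 13453)) + 31942/(7/4) = -42349/(1/(-53577)) + 31942*(4/7) = -42349/(-1/53577) + 127768/7 = -42349*(-53577) + 127768/7 = 2268932373 + 127768/7 = 15882654379/7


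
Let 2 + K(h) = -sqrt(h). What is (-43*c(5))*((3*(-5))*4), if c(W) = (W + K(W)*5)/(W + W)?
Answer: -1290 - 1290*sqrt(5) ≈ -4174.5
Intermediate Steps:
K(h) = -2 - sqrt(h)
c(W) = (-10 + W - 5*sqrt(W))/(2*W) (c(W) = (W + (-2 - sqrt(W))*5)/(W + W) = (W + (-10 - 5*sqrt(W)))/((2*W)) = (-10 + W - 5*sqrt(W))*(1/(2*W)) = (-10 + W - 5*sqrt(W))/(2*W))
(-43*c(5))*((3*(-5))*4) = (-43*(-10 + 5 - 5*sqrt(5))/(2*5))*((3*(-5))*4) = (-43*(-5 - 5*sqrt(5))/(2*5))*(-15*4) = -43*(-1/2 - sqrt(5)/2)*(-60) = (43/2 + 43*sqrt(5)/2)*(-60) = -1290 - 1290*sqrt(5)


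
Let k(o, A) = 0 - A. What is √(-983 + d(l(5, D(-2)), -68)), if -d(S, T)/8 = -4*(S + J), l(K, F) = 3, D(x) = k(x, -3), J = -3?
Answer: I*√983 ≈ 31.353*I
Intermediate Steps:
k(o, A) = -A
D(x) = 3 (D(x) = -1*(-3) = 3)
d(S, T) = -96 + 32*S (d(S, T) = -(-32)*(S - 3) = -(-32)*(-3 + S) = -8*(12 - 4*S) = -96 + 32*S)
√(-983 + d(l(5, D(-2)), -68)) = √(-983 + (-96 + 32*3)) = √(-983 + (-96 + 96)) = √(-983 + 0) = √(-983) = I*√983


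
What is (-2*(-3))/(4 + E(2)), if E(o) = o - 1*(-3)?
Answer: ⅔ ≈ 0.66667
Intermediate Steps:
E(o) = 3 + o (E(o) = o + 3 = 3 + o)
(-2*(-3))/(4 + E(2)) = (-2*(-3))/(4 + (3 + 2)) = 6/(4 + 5) = 6/9 = 6*(⅑) = ⅔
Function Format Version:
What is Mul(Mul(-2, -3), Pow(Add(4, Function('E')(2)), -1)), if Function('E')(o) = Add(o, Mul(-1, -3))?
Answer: Rational(2, 3) ≈ 0.66667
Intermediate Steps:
Function('E')(o) = Add(3, o) (Function('E')(o) = Add(o, 3) = Add(3, o))
Mul(Mul(-2, -3), Pow(Add(4, Function('E')(2)), -1)) = Mul(Mul(-2, -3), Pow(Add(4, Add(3, 2)), -1)) = Mul(6, Pow(Add(4, 5), -1)) = Mul(6, Pow(9, -1)) = Mul(6, Rational(1, 9)) = Rational(2, 3)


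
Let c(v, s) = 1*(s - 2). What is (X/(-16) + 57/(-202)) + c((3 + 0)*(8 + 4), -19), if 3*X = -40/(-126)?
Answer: -1625527/76356 ≈ -21.289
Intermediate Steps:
c(v, s) = -2 + s (c(v, s) = 1*(-2 + s) = -2 + s)
X = 20/189 (X = (-40/(-126))/3 = (-40*(-1/126))/3 = (⅓)*(20/63) = 20/189 ≈ 0.10582)
(X/(-16) + 57/(-202)) + c((3 + 0)*(8 + 4), -19) = ((20/189)/(-16) + 57/(-202)) + (-2 - 19) = ((20/189)*(-1/16) + 57*(-1/202)) - 21 = (-5/756 - 57/202) - 21 = -22051/76356 - 21 = -1625527/76356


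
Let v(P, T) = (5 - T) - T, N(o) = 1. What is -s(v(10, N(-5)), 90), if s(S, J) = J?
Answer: -90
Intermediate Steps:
v(P, T) = 5 - 2*T
-s(v(10, N(-5)), 90) = -1*90 = -90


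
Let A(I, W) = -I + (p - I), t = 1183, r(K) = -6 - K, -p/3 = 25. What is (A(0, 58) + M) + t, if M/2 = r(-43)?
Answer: 1182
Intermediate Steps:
p = -75 (p = -3*25 = -75)
M = 74 (M = 2*(-6 - 1*(-43)) = 2*(-6 + 43) = 2*37 = 74)
A(I, W) = -75 - 2*I (A(I, W) = -I + (-75 - I) = -75 - 2*I)
(A(0, 58) + M) + t = ((-75 - 2*0) + 74) + 1183 = ((-75 + 0) + 74) + 1183 = (-75 + 74) + 1183 = -1 + 1183 = 1182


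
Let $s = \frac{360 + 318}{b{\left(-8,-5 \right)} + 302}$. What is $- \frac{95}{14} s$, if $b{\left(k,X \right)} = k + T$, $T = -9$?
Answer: $- \frac{113}{7} \approx -16.143$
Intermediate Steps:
$b{\left(k,X \right)} = -9 + k$ ($b{\left(k,X \right)} = k - 9 = -9 + k$)
$s = \frac{226}{95}$ ($s = \frac{360 + 318}{\left(-9 - 8\right) + 302} = \frac{678}{-17 + 302} = \frac{678}{285} = 678 \cdot \frac{1}{285} = \frac{226}{95} \approx 2.3789$)
$- \frac{95}{14} s = - \frac{95}{14} \cdot \frac{226}{95} = \left(-95\right) \frac{1}{14} \cdot \frac{226}{95} = \left(- \frac{95}{14}\right) \frac{226}{95} = - \frac{113}{7}$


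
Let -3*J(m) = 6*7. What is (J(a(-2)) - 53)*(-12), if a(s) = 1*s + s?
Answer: 804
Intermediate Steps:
a(s) = 2*s (a(s) = s + s = 2*s)
J(m) = -14 (J(m) = -2*7 = -⅓*42 = -14)
(J(a(-2)) - 53)*(-12) = (-14 - 53)*(-12) = -67*(-12) = 804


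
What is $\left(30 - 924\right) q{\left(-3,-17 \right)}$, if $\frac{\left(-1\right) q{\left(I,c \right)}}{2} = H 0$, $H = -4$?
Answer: $0$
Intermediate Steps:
$q{\left(I,c \right)} = 0$ ($q{\left(I,c \right)} = - 2 \left(\left(-4\right) 0\right) = \left(-2\right) 0 = 0$)
$\left(30 - 924\right) q{\left(-3,-17 \right)} = \left(30 - 924\right) 0 = \left(-894\right) 0 = 0$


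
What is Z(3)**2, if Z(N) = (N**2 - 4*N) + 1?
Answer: 4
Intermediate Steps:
Z(N) = 1 + N**2 - 4*N
Z(3)**2 = (1 + 3**2 - 4*3)**2 = (1 + 9 - 12)**2 = (-2)**2 = 4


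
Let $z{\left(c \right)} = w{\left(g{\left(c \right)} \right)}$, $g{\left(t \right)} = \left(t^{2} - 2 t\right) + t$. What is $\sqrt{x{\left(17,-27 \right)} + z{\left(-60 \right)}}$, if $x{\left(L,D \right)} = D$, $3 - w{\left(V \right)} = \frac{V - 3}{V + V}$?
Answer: $\frac{i \sqrt{36465190}}{1220} \approx 4.9497 i$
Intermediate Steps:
$g{\left(t \right)} = t^{2} - t$
$w{\left(V \right)} = 3 - \frac{-3 + V}{2 V}$ ($w{\left(V \right)} = 3 - \frac{V - 3}{V + V} = 3 - \frac{-3 + V}{2 V}$)
$z{\left(c \right)} = \frac{3 + 5 c \left(-1 + c\right)}{2 c \left(-1 + c\right)}$
$\sqrt{x{\left(17,-27 \right)} + z{\left(-60 \right)}} = \sqrt{-27 + \frac{3 + 5 \left(-60\right) \left(-1 - 60\right)}{2 \left(-60\right) \left(-1 - 60\right)}} = \sqrt{-27 + \frac{1}{2} \left(- \frac{1}{60}\right) \frac{1}{-61} \left(3 + 5 \left(-60\right) \left(-61\right)\right)} = \sqrt{-27 + \frac{1}{2} \left(- \frac{1}{60}\right) \left(- \frac{1}{61}\right) \left(3 + 18300\right)} = \sqrt{-27 + \frac{1}{2} \left(- \frac{1}{60}\right) \left(- \frac{1}{61}\right) 18303} = \sqrt{-27 + \frac{6101}{2440}} = \sqrt{- \frac{59779}{2440}} = \frac{i \sqrt{36465190}}{1220}$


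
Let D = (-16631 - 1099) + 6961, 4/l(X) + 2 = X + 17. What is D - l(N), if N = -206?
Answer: -2056875/191 ≈ -10769.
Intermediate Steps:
l(X) = 4/(15 + X) (l(X) = 4/(-2 + (X + 17)) = 4/(-2 + (17 + X)) = 4/(15 + X))
D = -10769 (D = -17730 + 6961 = -10769)
D - l(N) = -10769 - 4/(15 - 206) = -10769 - 4/(-191) = -10769 - 4*(-1)/191 = -10769 - 1*(-4/191) = -10769 + 4/191 = -2056875/191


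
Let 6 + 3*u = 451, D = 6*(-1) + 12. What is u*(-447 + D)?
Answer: -65415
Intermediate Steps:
D = 6 (D = -6 + 12 = 6)
u = 445/3 (u = -2 + (⅓)*451 = -2 + 451/3 = 445/3 ≈ 148.33)
u*(-447 + D) = 445*(-447 + 6)/3 = (445/3)*(-441) = -65415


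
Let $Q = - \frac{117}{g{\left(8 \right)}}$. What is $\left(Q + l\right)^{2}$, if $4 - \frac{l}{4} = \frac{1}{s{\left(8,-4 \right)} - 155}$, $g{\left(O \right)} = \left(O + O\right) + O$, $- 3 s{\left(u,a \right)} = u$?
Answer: $\frac{1780249249}{14318656} \approx 124.33$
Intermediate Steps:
$s{\left(u,a \right)} = - \frac{u}{3}$
$g{\left(O \right)} = 3 O$ ($g{\left(O \right)} = 2 O + O = 3 O$)
$l = \frac{7580}{473}$ ($l = 16 - \frac{4}{\left(- \frac{1}{3}\right) 8 - 155} = 16 - \frac{4}{- \frac{8}{3} - 155} = 16 - \frac{4}{- \frac{473}{3}} = 16 - - \frac{12}{473} = 16 + \frac{12}{473} = \frac{7580}{473} \approx 16.025$)
$Q = - \frac{39}{8}$ ($Q = - \frac{117}{3 \cdot 8} = - \frac{117}{24} = \left(-117\right) \frac{1}{24} = - \frac{39}{8} \approx -4.875$)
$\left(Q + l\right)^{2} = \left(- \frac{39}{8} + \frac{7580}{473}\right)^{2} = \left(\frac{42193}{3784}\right)^{2} = \frac{1780249249}{14318656}$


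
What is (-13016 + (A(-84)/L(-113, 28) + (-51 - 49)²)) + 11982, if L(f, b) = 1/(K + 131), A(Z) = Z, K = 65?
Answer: -7498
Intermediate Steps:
L(f, b) = 1/196 (L(f, b) = 1/(65 + 131) = 1/196)
(-13016 + (A(-84)/L(-113, 28) + (-51 - 49)²)) + 11982 = (-13016 + (-84/1/196 + (-51 - 49)²)) + 11982 = (-13016 + (-84*196 + (-100)²)) + 11982 = (-13016 + (-16464 + 10000)) + 11982 = (-13016 - 6464) + 11982 = -19480 + 11982 = -7498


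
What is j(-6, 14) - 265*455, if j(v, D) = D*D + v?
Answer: -120385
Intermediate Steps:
j(v, D) = v + D**2 (j(v, D) = D**2 + v = v + D**2)
j(-6, 14) - 265*455 = (-6 + 14**2) - 265*455 = (-6 + 196) - 120575 = 190 - 120575 = -120385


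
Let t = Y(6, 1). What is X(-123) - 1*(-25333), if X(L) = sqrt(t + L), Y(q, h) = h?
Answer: 25333 + I*sqrt(122) ≈ 25333.0 + 11.045*I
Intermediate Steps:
t = 1
X(L) = sqrt(1 + L)
X(-123) - 1*(-25333) = sqrt(1 - 123) - 1*(-25333) = sqrt(-122) + 25333 = I*sqrt(122) + 25333 = 25333 + I*sqrt(122)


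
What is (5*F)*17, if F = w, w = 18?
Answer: 1530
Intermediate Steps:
F = 18
(5*F)*17 = (5*18)*17 = 90*17 = 1530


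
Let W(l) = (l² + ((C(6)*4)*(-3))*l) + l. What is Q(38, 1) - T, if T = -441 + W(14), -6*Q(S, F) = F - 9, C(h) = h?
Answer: 3721/3 ≈ 1240.3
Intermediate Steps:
Q(S, F) = 3/2 - F/6 (Q(S, F) = -(F - 9)/6 = -(-9 + F)/6 = 3/2 - F/6)
W(l) = l² - 71*l (W(l) = (l² + ((6*4)*(-3))*l) + l = (l² + (24*(-3))*l) + l = (l² - 72*l) + l = l² - 71*l)
T = -1239 (T = -441 + 14*(-71 + 14) = -441 + 14*(-57) = -441 - 798 = -1239)
Q(38, 1) - T = (3/2 - ⅙*1) - 1*(-1239) = (3/2 - ⅙) + 1239 = 4/3 + 1239 = 3721/3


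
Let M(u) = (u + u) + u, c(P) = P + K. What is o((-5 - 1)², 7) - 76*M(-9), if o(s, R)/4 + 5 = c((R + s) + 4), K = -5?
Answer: 2200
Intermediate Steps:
c(P) = -5 + P (c(P) = P - 5 = -5 + P)
M(u) = 3*u (M(u) = 2*u + u = 3*u)
o(s, R) = -24 + 4*R + 4*s (o(s, R) = -20 + 4*(-5 + ((R + s) + 4)) = -20 + 4*(-5 + (4 + R + s)) = -20 + 4*(-1 + R + s) = -20 + (-4 + 4*R + 4*s) = -24 + 4*R + 4*s)
o((-5 - 1)², 7) - 76*M(-9) = (-24 + 4*7 + 4*(-5 - 1)²) - 228*(-9) = (-24 + 28 + 4*(-6)²) - 76*(-27) = (-24 + 28 + 4*36) + 2052 = (-24 + 28 + 144) + 2052 = 148 + 2052 = 2200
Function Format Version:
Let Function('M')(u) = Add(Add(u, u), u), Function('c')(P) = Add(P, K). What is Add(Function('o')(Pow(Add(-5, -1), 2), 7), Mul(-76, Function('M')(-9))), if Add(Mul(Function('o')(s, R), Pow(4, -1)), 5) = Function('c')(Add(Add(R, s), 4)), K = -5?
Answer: 2200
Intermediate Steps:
Function('c')(P) = Add(-5, P) (Function('c')(P) = Add(P, -5) = Add(-5, P))
Function('M')(u) = Mul(3, u) (Function('M')(u) = Add(Mul(2, u), u) = Mul(3, u))
Function('o')(s, R) = Add(-24, Mul(4, R), Mul(4, s)) (Function('o')(s, R) = Add(-20, Mul(4, Add(-5, Add(Add(R, s), 4)))) = Add(-20, Mul(4, Add(-5, Add(4, R, s)))) = Add(-20, Mul(4, Add(-1, R, s))) = Add(-20, Add(-4, Mul(4, R), Mul(4, s))) = Add(-24, Mul(4, R), Mul(4, s)))
Add(Function('o')(Pow(Add(-5, -1), 2), 7), Mul(-76, Function('M')(-9))) = Add(Add(-24, Mul(4, 7), Mul(4, Pow(Add(-5, -1), 2))), Mul(-76, Mul(3, -9))) = Add(Add(-24, 28, Mul(4, Pow(-6, 2))), Mul(-76, -27)) = Add(Add(-24, 28, Mul(4, 36)), 2052) = Add(Add(-24, 28, 144), 2052) = Add(148, 2052) = 2200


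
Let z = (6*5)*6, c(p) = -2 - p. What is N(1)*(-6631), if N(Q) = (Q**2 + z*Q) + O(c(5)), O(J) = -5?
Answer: -1167056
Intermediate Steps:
z = 180 (z = 30*6 = 180)
N(Q) = -5 + Q**2 + 180*Q (N(Q) = (Q**2 + 180*Q) - 5 = -5 + Q**2 + 180*Q)
N(1)*(-6631) = (-5 + 1**2 + 180*1)*(-6631) = (-5 + 1 + 180)*(-6631) = 176*(-6631) = -1167056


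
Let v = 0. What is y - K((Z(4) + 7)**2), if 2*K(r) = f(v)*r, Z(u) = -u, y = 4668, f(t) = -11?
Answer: 9435/2 ≈ 4717.5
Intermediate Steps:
K(r) = -11*r/2 (K(r) = (-11*r)/2 = -11*r/2)
y - K((Z(4) + 7)**2) = 4668 - (-11)*(-1*4 + 7)**2/2 = 4668 - (-11)*(-4 + 7)**2/2 = 4668 - (-11)*3**2/2 = 4668 - (-11)*9/2 = 4668 - 1*(-99/2) = 4668 + 99/2 = 9435/2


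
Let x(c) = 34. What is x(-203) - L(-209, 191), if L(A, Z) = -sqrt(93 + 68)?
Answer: 34 + sqrt(161) ≈ 46.689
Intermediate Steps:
L(A, Z) = -sqrt(161)
x(-203) - L(-209, 191) = 34 - (-1)*sqrt(161) = 34 + sqrt(161)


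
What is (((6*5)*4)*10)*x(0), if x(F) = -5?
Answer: -6000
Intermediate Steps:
(((6*5)*4)*10)*x(0) = (((6*5)*4)*10)*(-5) = ((30*4)*10)*(-5) = (120*10)*(-5) = 1200*(-5) = -6000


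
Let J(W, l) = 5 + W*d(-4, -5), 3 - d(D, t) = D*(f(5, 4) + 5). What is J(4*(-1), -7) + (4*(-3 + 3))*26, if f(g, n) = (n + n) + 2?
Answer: -247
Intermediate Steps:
f(g, n) = 2 + 2*n (f(g, n) = 2*n + 2 = 2 + 2*n)
d(D, t) = 3 - 15*D (d(D, t) = 3 - D*((2 + 2*4) + 5) = 3 - D*((2 + 8) + 5) = 3 - D*(10 + 5) = 3 - D*15 = 3 - 15*D)
J(W, l) = 5 + 63*W (J(W, l) = 5 + W*(3 - 15*(-4)) = 5 + W*(3 + 60) = 5 + W*63 = 5 + 63*W)
J(4*(-1), -7) + (4*(-3 + 3))*26 = (5 + 63*(4*(-1))) + (4*(-3 + 3))*26 = (5 + 63*(-4)) + (4*0)*26 = (5 - 252) + 0*26 = -247 + 0 = -247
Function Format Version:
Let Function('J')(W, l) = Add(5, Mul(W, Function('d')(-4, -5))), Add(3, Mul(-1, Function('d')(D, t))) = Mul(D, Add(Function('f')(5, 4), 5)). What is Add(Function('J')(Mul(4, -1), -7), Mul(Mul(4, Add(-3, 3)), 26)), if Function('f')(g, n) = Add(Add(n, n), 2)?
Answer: -247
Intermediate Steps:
Function('f')(g, n) = Add(2, Mul(2, n)) (Function('f')(g, n) = Add(Mul(2, n), 2) = Add(2, Mul(2, n)))
Function('d')(D, t) = Add(3, Mul(-15, D)) (Function('d')(D, t) = Add(3, Mul(-1, Mul(D, Add(Add(2, Mul(2, 4)), 5)))) = Add(3, Mul(-1, Mul(D, Add(Add(2, 8), 5)))) = Add(3, Mul(-1, Mul(D, Add(10, 5)))) = Add(3, Mul(-1, Mul(D, 15))) = Add(3, Mul(-1, Mul(15, D))) = Add(3, Mul(-15, D)))
Function('J')(W, l) = Add(5, Mul(63, W)) (Function('J')(W, l) = Add(5, Mul(W, Add(3, Mul(-15, -4)))) = Add(5, Mul(W, Add(3, 60))) = Add(5, Mul(W, 63)) = Add(5, Mul(63, W)))
Add(Function('J')(Mul(4, -1), -7), Mul(Mul(4, Add(-3, 3)), 26)) = Add(Add(5, Mul(63, Mul(4, -1))), Mul(Mul(4, Add(-3, 3)), 26)) = Add(Add(5, Mul(63, -4)), Mul(Mul(4, 0), 26)) = Add(Add(5, -252), Mul(0, 26)) = Add(-247, 0) = -247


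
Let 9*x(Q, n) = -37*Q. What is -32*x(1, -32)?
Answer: 1184/9 ≈ 131.56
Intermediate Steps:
x(Q, n) = -37*Q/9 (x(Q, n) = (-37*Q)/9 = -37*Q/9)
-32*x(1, -32) = -(-1184)/9 = -32*(-37/9) = 1184/9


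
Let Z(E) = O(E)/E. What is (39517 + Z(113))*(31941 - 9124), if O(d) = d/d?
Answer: 101887533774/113 ≈ 9.0166e+8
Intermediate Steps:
O(d) = 1
Z(E) = 1/E
(39517 + Z(113))*(31941 - 9124) = (39517 + 1/113)*(31941 - 9124) = (39517 + 1/113)*22817 = (4465422/113)*22817 = 101887533774/113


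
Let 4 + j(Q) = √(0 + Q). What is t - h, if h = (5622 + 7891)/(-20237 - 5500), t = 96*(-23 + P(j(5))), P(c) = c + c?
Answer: -76579799/25737 + 192*√5 ≈ -2546.1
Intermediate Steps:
j(Q) = -4 + √Q (j(Q) = -4 + √(0 + Q) = -4 + √Q)
P(c) = 2*c
t = -2976 + 192*√5 (t = 96*(-23 + 2*(-4 + √5)) = 96*(-23 + (-8 + 2*√5)) = 96*(-31 + 2*√5) = -2976 + 192*√5 ≈ -2546.7)
h = -13513/25737 (h = 13513/(-25737) = 13513*(-1/25737) = -13513/25737 ≈ -0.52504)
t - h = (-2976 + 192*√5) - 1*(-13513/25737) = (-2976 + 192*√5) + 13513/25737 = -76579799/25737 + 192*√5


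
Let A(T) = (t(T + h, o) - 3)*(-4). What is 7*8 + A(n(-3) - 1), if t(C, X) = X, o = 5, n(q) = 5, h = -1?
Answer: 48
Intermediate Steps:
A(T) = -8 (A(T) = (5 - 3)*(-4) = 2*(-4) = -8)
7*8 + A(n(-3) - 1) = 7*8 - 8 = 56 - 8 = 48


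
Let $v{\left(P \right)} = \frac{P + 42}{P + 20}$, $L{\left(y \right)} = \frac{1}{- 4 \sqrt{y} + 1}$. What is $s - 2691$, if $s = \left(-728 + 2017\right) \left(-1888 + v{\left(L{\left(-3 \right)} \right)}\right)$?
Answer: $- \frac{15932894532}{6547} - \frac{113432 i \sqrt{3}}{19641} \approx -2.4336 \cdot 10^{6} - 10.003 i$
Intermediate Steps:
$L{\left(y \right)} = \frac{1}{1 - 4 \sqrt{y}}$
$v{\left(P \right)} = \frac{42 + P}{20 + P}$
$s = -2433632 + \frac{1289 \left(42 - \frac{1}{-1 + 4 i \sqrt{3}}\right)}{20 - \frac{1}{-1 + 4 i \sqrt{3}}}$ ($s = \left(-728 + 2017\right) \left(-1888 + \frac{42 - \frac{1}{-1 + 4 \sqrt{-3}}}{20 - \frac{1}{-1 + 4 \sqrt{-3}}}\right) = 1289 \left(-1888 + \frac{42 - \frac{1}{-1 + 4 i \sqrt{3}}}{20 - \frac{1}{-1 + 4 i \sqrt{3}}}\right) = -2433632 + \frac{1289 \left(42 - \frac{1}{-1 + 4 i \sqrt{3}}\right)}{20 - \frac{1}{-1 + 4 i \sqrt{3}}} \approx -2.4309 \cdot 10^{6} - 10.003 i$)
$s - 2691 = \left(- \frac{15915276555}{6547} - \frac{113432 i \sqrt{3}}{19641}\right) - 2691 = - \frac{15932894532}{6547} - \frac{113432 i \sqrt{3}}{19641}$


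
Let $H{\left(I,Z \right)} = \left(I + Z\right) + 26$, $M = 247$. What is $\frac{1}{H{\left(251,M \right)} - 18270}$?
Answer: $- \frac{1}{17746} \approx -5.6351 \cdot 10^{-5}$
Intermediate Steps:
$H{\left(I,Z \right)} = 26 + I + Z$
$\frac{1}{H{\left(251,M \right)} - 18270} = \frac{1}{\left(26 + 251 + 247\right) - 18270} = \frac{1}{524 - 18270} = \frac{1}{-17746} = - \frac{1}{17746}$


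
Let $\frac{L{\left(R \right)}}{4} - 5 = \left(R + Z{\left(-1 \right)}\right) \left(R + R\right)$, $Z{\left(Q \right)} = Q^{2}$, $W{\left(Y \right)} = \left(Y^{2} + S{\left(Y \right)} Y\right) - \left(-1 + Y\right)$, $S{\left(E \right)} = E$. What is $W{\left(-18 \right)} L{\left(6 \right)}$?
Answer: $237452$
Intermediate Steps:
$W{\left(Y \right)} = 1 - Y + 2 Y^{2}$ ($W{\left(Y \right)} = \left(Y^{2} + Y Y\right) - \left(-1 + Y\right) = \left(Y^{2} + Y^{2}\right) - \left(-1 + Y\right) = 2 Y^{2} - \left(-1 + Y\right) = 1 - Y + 2 Y^{2}$)
$L{\left(R \right)} = 20 + 8 R \left(1 + R\right)$ ($L{\left(R \right)} = 20 + 4 \left(R + \left(-1\right)^{2}\right) \left(R + R\right) = 20 + 4 \left(R + 1\right) 2 R = 20 + 4 \left(1 + R\right) 2 R = 20 + 4 \cdot 2 R \left(1 + R\right) = 20 + 8 R \left(1 + R\right)$)
$W{\left(-18 \right)} L{\left(6 \right)} = \left(1 - -18 + 2 \left(-18\right)^{2}\right) \left(20 + 8 \cdot 6 + 8 \cdot 6^{2}\right) = \left(1 + 18 + 2 \cdot 324\right) \left(20 + 48 + 8 \cdot 36\right) = \left(1 + 18 + 648\right) \left(20 + 48 + 288\right) = 667 \cdot 356 = 237452$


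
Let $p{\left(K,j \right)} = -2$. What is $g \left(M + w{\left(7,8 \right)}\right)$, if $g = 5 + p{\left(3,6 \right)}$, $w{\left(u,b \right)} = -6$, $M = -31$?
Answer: $-111$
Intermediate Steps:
$g = 3$ ($g = 5 - 2 = 3$)
$g \left(M + w{\left(7,8 \right)}\right) = 3 \left(-31 - 6\right) = 3 \left(-37\right) = -111$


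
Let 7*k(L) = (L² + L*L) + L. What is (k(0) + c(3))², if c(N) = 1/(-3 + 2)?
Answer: 1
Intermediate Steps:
k(L) = L/7 + 2*L²/7 (k(L) = ((L² + L*L) + L)/7 = ((L² + L²) + L)/7 = (2*L² + L)/7 = (L + 2*L²)/7 = L/7 + 2*L²/7)
c(N) = -1 (c(N) = 1/(-1) = -1)
(k(0) + c(3))² = ((⅐)*0*(1 + 2*0) - 1)² = ((⅐)*0*(1 + 0) - 1)² = ((⅐)*0*1 - 1)² = (0 - 1)² = (-1)² = 1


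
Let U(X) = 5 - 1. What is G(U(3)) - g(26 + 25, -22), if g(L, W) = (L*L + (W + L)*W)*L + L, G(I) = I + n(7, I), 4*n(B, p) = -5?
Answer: -400645/4 ≈ -1.0016e+5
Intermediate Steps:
n(B, p) = -5/4 (n(B, p) = (¼)*(-5) = -5/4)
U(X) = 4
G(I) = -5/4 + I (G(I) = I - 5/4 = -5/4 + I)
g(L, W) = L + L*(L² + W*(L + W)) (g(L, W) = (L² + (L + W)*W)*L + L = (L² + W*(L + W))*L + L = L*(L² + W*(L + W)) + L = L + L*(L² + W*(L + W)))
G(U(3)) - g(26 + 25, -22) = (-5/4 + 4) - (26 + 25)*(1 + (26 + 25)² + (-22)² + (26 + 25)*(-22)) = 11/4 - 51*(1 + 51² + 484 + 51*(-22)) = 11/4 - 51*(1 + 2601 + 484 - 1122) = 11/4 - 51*1964 = 11/4 - 1*100164 = 11/4 - 100164 = -400645/4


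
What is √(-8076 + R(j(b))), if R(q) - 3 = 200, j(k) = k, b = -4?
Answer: I*√7873 ≈ 88.73*I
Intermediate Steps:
R(q) = 203 (R(q) = 3 + 200 = 203)
√(-8076 + R(j(b))) = √(-8076 + 203) = √(-7873) = I*√7873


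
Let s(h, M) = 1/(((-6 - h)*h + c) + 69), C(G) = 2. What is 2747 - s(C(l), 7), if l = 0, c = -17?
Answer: 98891/36 ≈ 2747.0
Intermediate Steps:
s(h, M) = 1/(52 + h*(-6 - h)) (s(h, M) = 1/(((-6 - h)*h - 17) + 69) = 1/((h*(-6 - h) - 17) + 69) = 1/((-17 + h*(-6 - h)) + 69) = 1/(52 + h*(-6 - h)))
2747 - s(C(l), 7) = 2747 - (-1)/(-52 + 2² + 6*2) = 2747 - (-1)/(-52 + 4 + 12) = 2747 - (-1)/(-36) = 2747 - (-1)*(-1)/36 = 2747 - 1*1/36 = 2747 - 1/36 = 98891/36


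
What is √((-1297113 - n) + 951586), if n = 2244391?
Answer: I*√2589918 ≈ 1609.3*I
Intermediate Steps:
√((-1297113 - n) + 951586) = √((-1297113 - 1*2244391) + 951586) = √((-1297113 - 2244391) + 951586) = √(-3541504 + 951586) = √(-2589918) = I*√2589918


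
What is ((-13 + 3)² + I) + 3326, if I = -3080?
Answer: 346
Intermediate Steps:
((-13 + 3)² + I) + 3326 = ((-13 + 3)² - 3080) + 3326 = ((-10)² - 3080) + 3326 = (100 - 3080) + 3326 = -2980 + 3326 = 346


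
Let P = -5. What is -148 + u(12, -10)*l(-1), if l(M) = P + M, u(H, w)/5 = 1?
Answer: -178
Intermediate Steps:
u(H, w) = 5 (u(H, w) = 5*1 = 5)
l(M) = -5 + M
-148 + u(12, -10)*l(-1) = -148 + 5*(-5 - 1) = -148 + 5*(-6) = -148 - 30 = -178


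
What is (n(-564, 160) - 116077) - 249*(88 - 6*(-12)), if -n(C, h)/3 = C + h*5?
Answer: -156625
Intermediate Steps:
n(C, h) = -15*h - 3*C (n(C, h) = -3*(C + h*5) = -3*(C + 5*h) = -15*h - 3*C)
(n(-564, 160) - 116077) - 249*(88 - 6*(-12)) = ((-15*160 - 3*(-564)) - 116077) - 249*(88 - 6*(-12)) = ((-2400 + 1692) - 116077) - 249*(88 + 72) = (-708 - 116077) - 249*160 = -116785 - 39840 = -156625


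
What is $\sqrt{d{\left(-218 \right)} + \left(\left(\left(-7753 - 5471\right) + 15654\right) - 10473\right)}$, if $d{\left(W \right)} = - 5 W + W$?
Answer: $i \sqrt{7171} \approx 84.682 i$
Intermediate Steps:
$d{\left(W \right)} = - 4 W$
$\sqrt{d{\left(-218 \right)} + \left(\left(\left(-7753 - 5471\right) + 15654\right) - 10473\right)} = \sqrt{\left(-4\right) \left(-218\right) + \left(\left(\left(-7753 - 5471\right) + 15654\right) - 10473\right)} = \sqrt{872 + \left(\left(-13224 + 15654\right) - 10473\right)} = \sqrt{872 + \left(2430 - 10473\right)} = \sqrt{872 - 8043} = \sqrt{-7171} = i \sqrt{7171}$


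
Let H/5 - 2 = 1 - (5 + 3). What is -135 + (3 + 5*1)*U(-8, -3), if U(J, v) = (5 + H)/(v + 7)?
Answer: -175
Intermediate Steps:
H = -25 (H = 10 + 5*(1 - (5 + 3)) = 10 + 5*(1 - 1*8) = 10 + 5*(1 - 8) = 10 + 5*(-7) = 10 - 35 = -25)
U(J, v) = -20/(7 + v) (U(J, v) = (5 - 25)/(v + 7) = -20/(7 + v))
-135 + (3 + 5*1)*U(-8, -3) = -135 + (3 + 5*1)*(-20/(7 - 3)) = -135 + (3 + 5)*(-20/4) = -135 + 8*(-20*¼) = -135 + 8*(-5) = -135 - 40 = -175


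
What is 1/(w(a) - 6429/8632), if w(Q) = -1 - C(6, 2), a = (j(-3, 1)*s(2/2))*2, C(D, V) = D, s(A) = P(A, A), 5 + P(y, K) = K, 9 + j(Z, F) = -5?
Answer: -8632/66853 ≈ -0.12912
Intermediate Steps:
j(Z, F) = -14 (j(Z, F) = -9 - 5 = -14)
P(y, K) = -5 + K
s(A) = -5 + A
a = 112 (a = -14*(-5 + 2/2)*2 = -14*(-5 + 2*(1/2))*2 = -14*(-5 + 1)*2 = -14*(-4)*2 = 56*2 = 112)
w(Q) = -7 (w(Q) = -1 - 1*6 = -1 - 6 = -7)
1/(w(a) - 6429/8632) = 1/(-7 - 6429/8632) = 1/(-66853/8632) = -8632/66853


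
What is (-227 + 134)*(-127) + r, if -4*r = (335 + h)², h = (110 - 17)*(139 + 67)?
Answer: -379929805/4 ≈ -9.4982e+7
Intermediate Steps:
h = 19158 (h = 93*206 = 19158)
r = -379977049/4 (r = -(335 + 19158)²/4 = -¼*19493² = -¼*379977049 = -379977049/4 ≈ -9.4994e+7)
(-227 + 134)*(-127) + r = (-227 + 134)*(-127) - 379977049/4 = -93*(-127) - 379977049/4 = 11811 - 379977049/4 = -379929805/4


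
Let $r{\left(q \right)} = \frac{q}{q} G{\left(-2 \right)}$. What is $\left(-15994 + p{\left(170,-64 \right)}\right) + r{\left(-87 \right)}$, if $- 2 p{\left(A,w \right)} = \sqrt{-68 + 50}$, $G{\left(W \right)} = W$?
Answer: $-15996 - \frac{3 i \sqrt{2}}{2} \approx -15996.0 - 2.1213 i$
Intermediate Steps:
$p{\left(A,w \right)} = - \frac{3 i \sqrt{2}}{2}$ ($p{\left(A,w \right)} = - \frac{\sqrt{-68 + 50}}{2} = - \frac{\sqrt{-18}}{2} = - \frac{3 i \sqrt{2}}{2}$)
$r{\left(q \right)} = -2$ ($r{\left(q \right)} = \frac{q}{q} \left(-2\right) = 1 \left(-2\right) = -2$)
$\left(-15994 + p{\left(170,-64 \right)}\right) + r{\left(-87 \right)} = \left(-15994 - \frac{3 i \sqrt{2}}{2}\right) - 2 = -15996 - \frac{3 i \sqrt{2}}{2}$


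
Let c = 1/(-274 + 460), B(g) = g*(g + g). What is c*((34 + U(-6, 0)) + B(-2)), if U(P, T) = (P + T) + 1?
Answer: 37/186 ≈ 0.19892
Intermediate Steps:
B(g) = 2*g² (B(g) = g*(2*g) = 2*g²)
U(P, T) = 1 + P + T
c = 1/186 ≈ 0.0053763
c*((34 + U(-6, 0)) + B(-2)) = ((34 + (1 - 6 + 0)) + 2*(-2)²)/186 = ((34 - 5) + 2*4)/186 = (29 + 8)/186 = (1/186)*37 = 37/186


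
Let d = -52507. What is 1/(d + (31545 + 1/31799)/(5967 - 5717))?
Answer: -3974875/208207211897 ≈ -1.9091e-5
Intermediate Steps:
1/(d + (31545 + 1/31799)/(5967 - 5717)) = 1/(-52507 + (31545 + 1/31799)/(5967 - 5717)) = 1/(-52507 + (31545 + 1/31799)/250) = 1/(-52507 + (1003099456/31799)*(1/250)) = 1/(-52507 + 501549728/3974875) = 1/(-208207211897/3974875) = -3974875/208207211897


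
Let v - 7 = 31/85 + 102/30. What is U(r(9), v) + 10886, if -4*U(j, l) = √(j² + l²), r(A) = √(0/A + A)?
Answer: 10886 - 3*√4010/68 ≈ 10883.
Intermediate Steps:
r(A) = √A (r(A) = √(0 + A) = √A)
v = 183/17 (v = 7 + (31/85 + 102/30) = 7 + (31*(1/85) + 102*(1/30)) = 7 + (31/85 + 17/5) = 7 + 64/17 = 183/17 ≈ 10.765)
U(j, l) = -√(j² + l²)/4
U(r(9), v) + 10886 = -√((√9)² + (183/17)²)/4 + 10886 = -√(3² + 33489/289)/4 + 10886 = -√(9 + 33489/289)/4 + 10886 = -3*√4010/68 + 10886 = 10886 - 3*√4010/68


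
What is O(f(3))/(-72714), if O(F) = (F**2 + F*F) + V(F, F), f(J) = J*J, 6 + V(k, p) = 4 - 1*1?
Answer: -53/24238 ≈ -0.0021866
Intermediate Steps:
V(k, p) = -3 (V(k, p) = -6 + (4 - 1*1) = -6 + (4 - 1) = -6 + 3 = -3)
f(J) = J**2
O(F) = -3 + 2*F**2 (O(F) = (F**2 + F*F) - 3 = (F**2 + F**2) - 3 = 2*F**2 - 3 = -3 + 2*F**2)
O(f(3))/(-72714) = (-3 + 2*(3**2)**2)/(-72714) = (-3 + 2*9**2)*(-1/72714) = (-3 + 2*81)*(-1/72714) = (-3 + 162)*(-1/72714) = 159*(-1/72714) = -53/24238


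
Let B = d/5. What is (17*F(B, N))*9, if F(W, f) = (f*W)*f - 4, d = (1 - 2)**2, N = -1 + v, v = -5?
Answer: 2448/5 ≈ 489.60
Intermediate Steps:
N = -6 (N = -1 - 5 = -6)
d = 1 (d = (-1)**2 = 1)
B = 1/5 ≈ 0.20000
F(W, f) = -4 + W*f**2 (F(W, f) = (W*f)*f - 4 = W*f**2 - 4 = -4 + W*f**2)
(17*F(B, N))*9 = (17*(-4 + (1/5)*(-6)**2))*9 = (17*(-4 + (1/5)*36))*9 = (17*(-4 + 36/5))*9 = (17*(16/5))*9 = (272/5)*9 = 2448/5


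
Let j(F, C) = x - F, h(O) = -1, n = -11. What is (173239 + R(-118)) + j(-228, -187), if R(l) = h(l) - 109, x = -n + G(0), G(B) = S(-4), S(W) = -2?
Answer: 173366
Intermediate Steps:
G(B) = -2
x = 9 (x = -1*(-11) - 2 = 11 - 2 = 9)
R(l) = -110 (R(l) = -1 - 109 = -110)
j(F, C) = 9 - F
(173239 + R(-118)) + j(-228, -187) = (173239 - 110) + (9 - 1*(-228)) = 173129 + (9 + 228) = 173129 + 237 = 173366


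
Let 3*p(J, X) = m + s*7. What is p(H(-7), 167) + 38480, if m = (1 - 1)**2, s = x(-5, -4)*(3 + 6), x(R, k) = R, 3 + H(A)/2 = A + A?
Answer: 38375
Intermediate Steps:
H(A) = -6 + 4*A (H(A) = -6 + 2*(A + A) = -6 + 2*(2*A) = -6 + 4*A)
s = -45 (s = -5*(3 + 6) = -5*9 = -45)
m = 0 (m = 0**2 = 0)
p(J, X) = -105 (p(J, X) = (0 - 45*7)/3 = (0 - 315)/3 = (1/3)*(-315) = -105)
p(H(-7), 167) + 38480 = -105 + 38480 = 38375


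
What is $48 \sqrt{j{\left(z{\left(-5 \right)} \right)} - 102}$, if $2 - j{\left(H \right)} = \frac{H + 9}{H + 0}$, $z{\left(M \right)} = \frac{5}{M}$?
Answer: $96 i \sqrt{23} \approx 460.4 i$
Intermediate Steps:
$j{\left(H \right)} = 2 - \frac{9 + H}{H}$ ($j{\left(H \right)} = 2 - \frac{H + 9}{H + 0} = 2 - \frac{9 + H}{H}$)
$48 \sqrt{j{\left(z{\left(-5 \right)} \right)} - 102} = 48 \sqrt{\frac{-9 + \frac{5}{-5}}{5 \frac{1}{-5}} - 102} = 48 \sqrt{\frac{-9 + 5 \left(- \frac{1}{5}\right)}{5 \left(- \frac{1}{5}\right)} - 102} = 48 \sqrt{\frac{-9 - 1}{-1} - 102} = 48 \sqrt{\left(-1\right) \left(-10\right) - 102} = 48 \sqrt{10 - 102} = 48 \sqrt{-92} = 48 \cdot 2 i \sqrt{23} = 96 i \sqrt{23}$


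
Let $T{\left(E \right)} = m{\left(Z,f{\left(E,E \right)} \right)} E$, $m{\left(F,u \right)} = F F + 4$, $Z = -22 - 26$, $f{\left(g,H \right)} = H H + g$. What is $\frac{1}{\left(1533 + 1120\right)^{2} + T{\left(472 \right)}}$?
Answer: $\frac{1}{8127785} \approx 1.2303 \cdot 10^{-7}$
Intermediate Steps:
$f{\left(g,H \right)} = g + H^{2}$ ($f{\left(g,H \right)} = H^{2} + g = g + H^{2}$)
$Z = -48$
$m{\left(F,u \right)} = 4 + F^{2}$ ($m{\left(F,u \right)} = F^{2} + 4 = 4 + F^{2}$)
$T{\left(E \right)} = 2308 E$ ($T{\left(E \right)} = \left(4 + \left(-48\right)^{2}\right) E = \left(4 + 2304\right) E = 2308 E$)
$\frac{1}{\left(1533 + 1120\right)^{2} + T{\left(472 \right)}} = \frac{1}{\left(1533 + 1120\right)^{2} + 2308 \cdot 472} = \frac{1}{2653^{2} + 1089376} = \frac{1}{7038409 + 1089376} = \frac{1}{8127785}$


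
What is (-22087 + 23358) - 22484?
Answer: -21213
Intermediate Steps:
(-22087 + 23358) - 22484 = 1271 - 22484 = -21213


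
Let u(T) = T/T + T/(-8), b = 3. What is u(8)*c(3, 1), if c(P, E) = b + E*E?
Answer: 0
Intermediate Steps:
c(P, E) = 3 + E² (c(P, E) = 3 + E*E = 3 + E²)
u(T) = 1 - T/8 (u(T) = 1 + T*(-⅛) = 1 - T/8)
u(8)*c(3, 1) = (1 - ⅛*8)*(3 + 1²) = (1 - 1)*(3 + 1) = 0*4 = 0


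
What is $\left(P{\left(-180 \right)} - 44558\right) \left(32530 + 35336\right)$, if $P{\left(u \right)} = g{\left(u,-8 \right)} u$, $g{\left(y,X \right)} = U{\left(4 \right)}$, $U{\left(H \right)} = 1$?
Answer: $-3036189108$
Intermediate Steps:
$g{\left(y,X \right)} = 1$
$P{\left(u \right)} = u$ ($P{\left(u \right)} = 1 u = u$)
$\left(P{\left(-180 \right)} - 44558\right) \left(32530 + 35336\right) = \left(-180 - 44558\right) \left(32530 + 35336\right) = \left(-44738\right) 67866 = -3036189108$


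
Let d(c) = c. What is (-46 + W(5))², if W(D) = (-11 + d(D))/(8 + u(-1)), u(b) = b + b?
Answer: 2209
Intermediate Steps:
u(b) = 2*b
W(D) = -11/6 + D/6 (W(D) = (-11 + D)/(8 + 2*(-1)) = (-11 + D)/(8 - 2) = (-11 + D)/6 = (-11 + D)*(⅙) = -11/6 + D/6)
(-46 + W(5))² = (-46 + (-11/6 + (⅙)*5))² = (-46 + (-11/6 + ⅚))² = (-46 - 1)² = (-47)² = 2209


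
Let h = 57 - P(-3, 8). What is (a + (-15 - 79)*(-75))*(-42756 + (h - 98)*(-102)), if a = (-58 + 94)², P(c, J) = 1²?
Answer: -321087312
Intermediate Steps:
P(c, J) = 1
h = 56 (h = 57 - 1*1 = 57 - 1 = 56)
a = 1296 (a = 36² = 1296)
(a + (-15 - 79)*(-75))*(-42756 + (h - 98)*(-102)) = (1296 + (-15 - 79)*(-75))*(-42756 + (56 - 98)*(-102)) = (1296 - 94*(-75))*(-42756 - 42*(-102)) = (1296 + 7050)*(-42756 + 4284) = 8346*(-38472) = -321087312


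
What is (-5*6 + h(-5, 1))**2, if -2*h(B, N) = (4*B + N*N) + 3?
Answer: 484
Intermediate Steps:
h(B, N) = -3/2 - 2*B - N**2/2 (h(B, N) = -((4*B + N*N) + 3)/2 = -((4*B + N**2) + 3)/2 = -((N**2 + 4*B) + 3)/2 = -(3 + N**2 + 4*B)/2 = -3/2 - 2*B - N**2/2)
(-5*6 + h(-5, 1))**2 = (-5*6 + (-3/2 - 2*(-5) - 1/2*1**2))**2 = (-30 + (-3/2 + 10 - 1/2*1))**2 = (-30 + (-3/2 + 10 - 1/2))**2 = (-30 + 8)**2 = (-22)**2 = 484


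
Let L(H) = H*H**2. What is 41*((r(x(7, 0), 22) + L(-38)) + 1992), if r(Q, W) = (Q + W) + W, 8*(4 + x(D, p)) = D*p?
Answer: -2166440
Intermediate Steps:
x(D, p) = -4 + D*p/8 (x(D, p) = -4 + (D*p)/8 = -4 + D*p/8)
L(H) = H**3
r(Q, W) = Q + 2*W
41*((r(x(7, 0), 22) + L(-38)) + 1992) = 41*((((-4 + (1/8)*7*0) + 2*22) + (-38)**3) + 1992) = 41*((((-4 + 0) + 44) - 54872) + 1992) = 41*(((-4 + 44) - 54872) + 1992) = 41*((40 - 54872) + 1992) = 41*(-54832 + 1992) = 41*(-52840) = -2166440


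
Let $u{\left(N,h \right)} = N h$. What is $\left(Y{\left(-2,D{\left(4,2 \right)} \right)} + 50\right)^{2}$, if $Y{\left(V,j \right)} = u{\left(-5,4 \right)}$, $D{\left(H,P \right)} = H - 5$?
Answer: $900$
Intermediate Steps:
$D{\left(H,P \right)} = -5 + H$ ($D{\left(H,P \right)} = H - 5 = -5 + H$)
$Y{\left(V,j \right)} = -20$ ($Y{\left(V,j \right)} = \left(-5\right) 4 = -20$)
$\left(Y{\left(-2,D{\left(4,2 \right)} \right)} + 50\right)^{2} = \left(-20 + 50\right)^{2} = 30^{2} = 900$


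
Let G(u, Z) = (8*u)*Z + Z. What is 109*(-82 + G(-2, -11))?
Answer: 9047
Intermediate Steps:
G(u, Z) = Z + 8*Z*u (G(u, Z) = 8*Z*u + Z = Z + 8*Z*u)
109*(-82 + G(-2, -11)) = 109*(-82 - 11*(1 + 8*(-2))) = 109*(-82 - 11*(1 - 16)) = 109*(-82 - 11*(-15)) = 109*(-82 + 165) = 109*83 = 9047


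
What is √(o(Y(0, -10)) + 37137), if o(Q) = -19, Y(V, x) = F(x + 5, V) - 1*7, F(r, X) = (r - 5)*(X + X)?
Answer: √37118 ≈ 192.66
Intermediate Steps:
F(r, X) = 2*X*(-5 + r) (F(r, X) = (-5 + r)*(2*X) = 2*X*(-5 + r))
Y(V, x) = -7 + 2*V*x (Y(V, x) = 2*V*(-5 + (x + 5)) - 1*7 = 2*V*(-5 + (5 + x)) - 7 = 2*V*x - 7 = -7 + 2*V*x)
√(o(Y(0, -10)) + 37137) = √(-19 + 37137) = √37118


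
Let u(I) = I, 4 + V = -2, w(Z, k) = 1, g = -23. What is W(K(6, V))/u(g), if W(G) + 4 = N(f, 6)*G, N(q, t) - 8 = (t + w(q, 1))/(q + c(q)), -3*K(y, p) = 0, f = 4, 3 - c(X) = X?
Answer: 4/23 ≈ 0.17391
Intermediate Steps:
c(X) = 3 - X
V = -6 (V = -4 - 2 = -6)
K(y, p) = 0 (K(y, p) = -⅓*0 = 0)
N(q, t) = 25/3 + t/3 (N(q, t) = 8 + (t + 1)/(q + (3 - q)) = 8 + (1 + t)/3 = 8 + (1 + t)*(⅓) = 8 + (⅓ + t/3) = 25/3 + t/3)
W(G) = -4 + 31*G/3 (W(G) = -4 + (25/3 + (⅓)*6)*G = -4 + (25/3 + 2)*G = -4 + 31*G/3)
W(K(6, V))/u(g) = (-4 + (31/3)*0)/(-23) = (-4 + 0)*(-1/23) = -4*(-1/23) = 4/23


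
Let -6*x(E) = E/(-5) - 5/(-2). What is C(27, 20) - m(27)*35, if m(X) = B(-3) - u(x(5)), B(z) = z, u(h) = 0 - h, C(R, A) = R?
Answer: 563/4 ≈ 140.75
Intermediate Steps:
x(E) = -5/12 + E/30 (x(E) = -(E/(-5) - 5/(-2))/6 = -(E*(-⅕) - 5*(-½))/6 = -(-E/5 + 5/2)/6 = -(5/2 - E/5)/6 = -5/12 + E/30)
u(h) = -h
m(X) = -13/4 (m(X) = -3 - (-1)*(-5/12 + (1/30)*5) = -3 - (-1)*(-5/12 + ⅙) = -3 - (-1)*(-1)/4 = -3 - 1*¼ = -3 - ¼ = -13/4)
C(27, 20) - m(27)*35 = 27 - (-13)*35/4 = 27 - 1*(-455/4) = 27 + 455/4 = 563/4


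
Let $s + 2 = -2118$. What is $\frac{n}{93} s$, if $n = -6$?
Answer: $\frac{4240}{31} \approx 136.77$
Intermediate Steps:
$s = -2120$ ($s = -2 - 2118 = -2120$)
$\frac{n}{93} s = - \frac{6}{93} \left(-2120\right) = \left(-6\right) \frac{1}{93} \left(-2120\right) = \left(- \frac{2}{31}\right) \left(-2120\right) = \frac{4240}{31}$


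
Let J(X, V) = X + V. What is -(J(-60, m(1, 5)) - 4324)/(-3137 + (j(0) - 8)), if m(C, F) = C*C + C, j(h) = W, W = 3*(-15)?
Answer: -2191/1595 ≈ -1.3737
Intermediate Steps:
W = -45
j(h) = -45
m(C, F) = C + C² (m(C, F) = C² + C = C + C²)
J(X, V) = V + X
-(J(-60, m(1, 5)) - 4324)/(-3137 + (j(0) - 8)) = -((1*(1 + 1) - 60) - 4324)/(-3137 + (-45 - 8)) = -((1*2 - 60) - 4324)/(-3137 - 53) = -((2 - 60) - 4324)/(-3190) = -(-58 - 4324)*(-1)/3190 = -(-4382)*(-1)/3190 = -1*2191/1595 = -2191/1595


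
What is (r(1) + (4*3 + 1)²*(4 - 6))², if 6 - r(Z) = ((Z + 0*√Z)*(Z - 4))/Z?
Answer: 108241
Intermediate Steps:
r(Z) = 10 - Z (r(Z) = 6 - (Z + 0*√Z)*(Z - 4)/Z = 6 - (Z + 0)*(-4 + Z)/Z = 6 - Z*(-4 + Z)/Z = 6 - (-4 + Z) = 6 + (4 - Z) = 10 - Z)
(r(1) + (4*3 + 1)²*(4 - 6))² = ((10 - 1*1) + (4*3 + 1)²*(4 - 6))² = ((10 - 1) + (12 + 1)²*(-2))² = (9 + 13²*(-2))² = (9 + 169*(-2))² = (9 - 338)² = (-329)² = 108241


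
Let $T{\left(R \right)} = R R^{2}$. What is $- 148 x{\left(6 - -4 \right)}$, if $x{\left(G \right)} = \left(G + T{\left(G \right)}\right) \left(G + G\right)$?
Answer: $-2989600$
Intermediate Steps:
$T{\left(R \right)} = R^{3}$
$x{\left(G \right)} = 2 G \left(G + G^{3}\right)$ ($x{\left(G \right)} = \left(G + G^{3}\right) \left(G + G\right) = \left(G + G^{3}\right) 2 G = 2 G \left(G + G^{3}\right)$)
$- 148 x{\left(6 - -4 \right)} = - 148 \cdot 2 \left(6 - -4\right)^{2} \left(1 + \left(6 - -4\right)^{2}\right) = - 148 \cdot 2 \left(6 + 4\right)^{2} \left(1 + \left(6 + 4\right)^{2}\right) = - 148 \cdot 2 \cdot 10^{2} \left(1 + 10^{2}\right) = - 148 \cdot 2 \cdot 100 \left(1 + 100\right) = - 148 \cdot 2 \cdot 100 \cdot 101 = \left(-148\right) 20200 = -2989600$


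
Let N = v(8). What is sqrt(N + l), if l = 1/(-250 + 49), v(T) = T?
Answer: sqrt(323007)/201 ≈ 2.8275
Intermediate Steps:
N = 8
l = -1/201 (l = 1/(-201) = -1/201 ≈ -0.0049751)
sqrt(N + l) = sqrt(8 - 1/201) = sqrt(1607/201) = sqrt(323007)/201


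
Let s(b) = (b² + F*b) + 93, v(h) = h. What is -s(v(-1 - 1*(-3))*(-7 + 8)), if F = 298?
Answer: -693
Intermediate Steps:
s(b) = 93 + b² + 298*b (s(b) = (b² + 298*b) + 93 = 93 + b² + 298*b)
-s(v(-1 - 1*(-3))*(-7 + 8)) = -(93 + ((-1 - 1*(-3))*(-7 + 8))² + 298*((-1 - 1*(-3))*(-7 + 8))) = -(93 + ((-1 + 3)*1)² + 298*((-1 + 3)*1)) = -(93 + (2*1)² + 298*(2*1)) = -(93 + 2² + 298*2) = -(93 + 4 + 596) = -1*693 = -693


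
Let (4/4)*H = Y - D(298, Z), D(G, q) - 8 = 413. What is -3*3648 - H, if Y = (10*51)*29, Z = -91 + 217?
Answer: -25313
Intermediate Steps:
Z = 126
D(G, q) = 421 (D(G, q) = 8 + 413 = 421)
Y = 14790 (Y = 510*29 = 14790)
H = 14369 (H = 14790 - 1*421 = 14790 - 421 = 14369)
-3*3648 - H = -3*3648 - 1*14369 = -10944 - 14369 = -25313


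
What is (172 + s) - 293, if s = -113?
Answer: -234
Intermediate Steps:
(172 + s) - 293 = (172 - 113) - 293 = 59 - 293 = -234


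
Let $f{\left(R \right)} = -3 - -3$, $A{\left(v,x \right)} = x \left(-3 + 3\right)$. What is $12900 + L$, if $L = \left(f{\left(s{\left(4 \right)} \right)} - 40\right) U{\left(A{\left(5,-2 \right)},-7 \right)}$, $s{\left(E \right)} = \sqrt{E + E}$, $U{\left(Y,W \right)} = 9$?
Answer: $12540$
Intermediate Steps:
$A{\left(v,x \right)} = 0$ ($A{\left(v,x \right)} = x 0 = 0$)
$s{\left(E \right)} = \sqrt{2} \sqrt{E}$ ($s{\left(E \right)} = \sqrt{2 E} = \sqrt{2} \sqrt{E}$)
$f{\left(R \right)} = 0$ ($f{\left(R \right)} = -3 + 3 = 0$)
$L = -360$ ($L = \left(0 - 40\right) 9 = \left(-40\right) 9 = -360$)
$12900 + L = 12900 - 360 = 12540$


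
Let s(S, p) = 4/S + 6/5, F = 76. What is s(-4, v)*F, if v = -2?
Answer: 76/5 ≈ 15.200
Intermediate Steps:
s(S, p) = 6/5 + 4/S (s(S, p) = 4/S + 6*(⅕) = 4/S + 6/5 = 6/5 + 4/S)
s(-4, v)*F = (6/5 + 4/(-4))*76 = (6/5 + 4*(-¼))*76 = (6/5 - 1)*76 = (⅕)*76 = 76/5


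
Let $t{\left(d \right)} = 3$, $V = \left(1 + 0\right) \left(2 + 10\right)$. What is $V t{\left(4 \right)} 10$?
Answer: $360$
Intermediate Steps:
$V = 12$ ($V = 1 \cdot 12 = 12$)
$V t{\left(4 \right)} 10 = 12 \cdot 3 \cdot 10 = 36 \cdot 10 = 360$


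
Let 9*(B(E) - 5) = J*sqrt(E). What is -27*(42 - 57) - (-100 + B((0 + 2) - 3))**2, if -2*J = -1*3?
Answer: -310319/36 + 95*I/3 ≈ -8620.0 + 31.667*I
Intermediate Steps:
J = 3/2 (J = -(-1)*3/2 = -1/2*(-3) = 3/2 ≈ 1.5000)
B(E) = 5 + sqrt(E)/6 (B(E) = 5 + (3*sqrt(E)/2)/9 = 5 + sqrt(E)/6)
-27*(42 - 57) - (-100 + B((0 + 2) - 3))**2 = -27*(42 - 57) - (-100 + (5 + sqrt((0 + 2) - 3)/6))**2 = -27*(-15) - (-100 + (5 + sqrt(2 - 3)/6))**2 = 405 - (-100 + (5 + sqrt(-1)/6))**2 = 405 - (-100 + (5 + I/6))**2 = 405 - (-95 + I/6)**2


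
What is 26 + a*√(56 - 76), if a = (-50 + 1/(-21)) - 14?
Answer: 26 - 2690*I*√5/21 ≈ 26.0 - 286.43*I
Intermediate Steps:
a = -1345/21 (a = (-50 - 1/21) - 14 = -1051/21 - 14 = -1345/21 ≈ -64.048)
26 + a*√(56 - 76) = 26 - 1345*√(56 - 76)/21 = 26 - 2690*I*√5/21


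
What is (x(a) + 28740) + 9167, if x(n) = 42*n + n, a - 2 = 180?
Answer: 45733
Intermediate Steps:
a = 182 (a = 2 + 180 = 182)
x(n) = 43*n
(x(a) + 28740) + 9167 = (43*182 + 28740) + 9167 = (7826 + 28740) + 9167 = 36566 + 9167 = 45733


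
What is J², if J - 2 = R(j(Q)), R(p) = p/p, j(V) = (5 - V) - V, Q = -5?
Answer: 9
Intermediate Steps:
j(V) = 5 - 2*V
R(p) = 1
J = 3 (J = 2 + 1 = 3)
J² = 3² = 9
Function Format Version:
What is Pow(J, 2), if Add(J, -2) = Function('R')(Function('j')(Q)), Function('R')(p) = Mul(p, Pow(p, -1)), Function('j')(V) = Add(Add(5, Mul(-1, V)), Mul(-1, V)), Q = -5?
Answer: 9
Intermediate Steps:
Function('j')(V) = Add(5, Mul(-2, V))
Function('R')(p) = 1
J = 3 (J = Add(2, 1) = 3)
Pow(J, 2) = Pow(3, 2) = 9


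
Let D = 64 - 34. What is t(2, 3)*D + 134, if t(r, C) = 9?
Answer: 404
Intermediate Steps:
D = 30
t(2, 3)*D + 134 = 9*30 + 134 = 270 + 134 = 404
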